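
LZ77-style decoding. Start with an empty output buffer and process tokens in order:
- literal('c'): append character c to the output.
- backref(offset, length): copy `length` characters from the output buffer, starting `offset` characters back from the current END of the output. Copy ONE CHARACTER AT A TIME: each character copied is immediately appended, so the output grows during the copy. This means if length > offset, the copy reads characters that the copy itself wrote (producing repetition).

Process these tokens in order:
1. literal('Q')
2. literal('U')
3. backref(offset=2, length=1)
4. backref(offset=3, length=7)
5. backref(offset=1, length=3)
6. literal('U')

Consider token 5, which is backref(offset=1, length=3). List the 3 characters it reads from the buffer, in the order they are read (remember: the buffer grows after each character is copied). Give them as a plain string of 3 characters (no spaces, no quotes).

Answer: QQQ

Derivation:
Token 1: literal('Q'). Output: "Q"
Token 2: literal('U'). Output: "QU"
Token 3: backref(off=2, len=1). Copied 'Q' from pos 0. Output: "QUQ"
Token 4: backref(off=3, len=7) (overlapping!). Copied 'QUQQUQQ' from pos 0. Output: "QUQQUQQUQQ"
Token 5: backref(off=1, len=3). Buffer before: "QUQQUQQUQQ" (len 10)
  byte 1: read out[9]='Q', append. Buffer now: "QUQQUQQUQQQ"
  byte 2: read out[10]='Q', append. Buffer now: "QUQQUQQUQQQQ"
  byte 3: read out[11]='Q', append. Buffer now: "QUQQUQQUQQQQQ"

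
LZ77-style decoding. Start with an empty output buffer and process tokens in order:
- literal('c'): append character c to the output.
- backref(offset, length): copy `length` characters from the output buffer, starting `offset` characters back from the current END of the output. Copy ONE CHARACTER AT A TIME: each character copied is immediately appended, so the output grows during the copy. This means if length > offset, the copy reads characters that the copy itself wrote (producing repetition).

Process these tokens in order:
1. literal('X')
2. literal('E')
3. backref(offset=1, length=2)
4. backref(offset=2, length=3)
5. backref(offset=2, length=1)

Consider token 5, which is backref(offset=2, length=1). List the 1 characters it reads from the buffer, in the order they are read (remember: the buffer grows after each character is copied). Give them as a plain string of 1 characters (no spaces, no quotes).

Token 1: literal('X'). Output: "X"
Token 2: literal('E'). Output: "XE"
Token 3: backref(off=1, len=2) (overlapping!). Copied 'EE' from pos 1. Output: "XEEE"
Token 4: backref(off=2, len=3) (overlapping!). Copied 'EEE' from pos 2. Output: "XEEEEEE"
Token 5: backref(off=2, len=1). Buffer before: "XEEEEEE" (len 7)
  byte 1: read out[5]='E', append. Buffer now: "XEEEEEEE"

Answer: E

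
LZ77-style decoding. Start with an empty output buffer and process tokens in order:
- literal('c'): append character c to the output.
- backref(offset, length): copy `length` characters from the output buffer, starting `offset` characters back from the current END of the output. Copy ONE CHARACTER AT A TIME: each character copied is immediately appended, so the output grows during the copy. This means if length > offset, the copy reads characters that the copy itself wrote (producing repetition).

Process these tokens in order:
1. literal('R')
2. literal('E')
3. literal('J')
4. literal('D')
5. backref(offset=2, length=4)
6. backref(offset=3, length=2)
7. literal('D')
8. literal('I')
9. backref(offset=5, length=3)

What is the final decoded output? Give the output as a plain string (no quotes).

Answer: REJDJDJDDJDIDDJ

Derivation:
Token 1: literal('R'). Output: "R"
Token 2: literal('E'). Output: "RE"
Token 3: literal('J'). Output: "REJ"
Token 4: literal('D'). Output: "REJD"
Token 5: backref(off=2, len=4) (overlapping!). Copied 'JDJD' from pos 2. Output: "REJDJDJD"
Token 6: backref(off=3, len=2). Copied 'DJ' from pos 5. Output: "REJDJDJDDJ"
Token 7: literal('D'). Output: "REJDJDJDDJD"
Token 8: literal('I'). Output: "REJDJDJDDJDI"
Token 9: backref(off=5, len=3). Copied 'DDJ' from pos 7. Output: "REJDJDJDDJDIDDJ"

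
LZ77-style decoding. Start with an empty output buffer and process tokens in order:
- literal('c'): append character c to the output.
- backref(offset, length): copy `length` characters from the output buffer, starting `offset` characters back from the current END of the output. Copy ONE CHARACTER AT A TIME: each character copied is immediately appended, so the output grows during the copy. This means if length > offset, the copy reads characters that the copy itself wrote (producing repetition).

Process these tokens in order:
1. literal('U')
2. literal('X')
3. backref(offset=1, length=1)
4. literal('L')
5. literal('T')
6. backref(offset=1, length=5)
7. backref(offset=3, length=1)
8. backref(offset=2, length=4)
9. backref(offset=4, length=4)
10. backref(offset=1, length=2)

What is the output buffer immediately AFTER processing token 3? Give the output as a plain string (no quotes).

Token 1: literal('U'). Output: "U"
Token 2: literal('X'). Output: "UX"
Token 3: backref(off=1, len=1). Copied 'X' from pos 1. Output: "UXX"

Answer: UXX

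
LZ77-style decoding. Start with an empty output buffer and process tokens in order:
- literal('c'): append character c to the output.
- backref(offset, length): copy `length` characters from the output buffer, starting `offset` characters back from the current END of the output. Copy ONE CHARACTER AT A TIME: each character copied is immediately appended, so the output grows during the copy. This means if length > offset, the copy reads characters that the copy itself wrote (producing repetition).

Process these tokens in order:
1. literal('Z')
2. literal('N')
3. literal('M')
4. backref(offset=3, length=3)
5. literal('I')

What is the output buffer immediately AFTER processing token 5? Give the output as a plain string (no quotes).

Token 1: literal('Z'). Output: "Z"
Token 2: literal('N'). Output: "ZN"
Token 3: literal('M'). Output: "ZNM"
Token 4: backref(off=3, len=3). Copied 'ZNM' from pos 0. Output: "ZNMZNM"
Token 5: literal('I'). Output: "ZNMZNMI"

Answer: ZNMZNMI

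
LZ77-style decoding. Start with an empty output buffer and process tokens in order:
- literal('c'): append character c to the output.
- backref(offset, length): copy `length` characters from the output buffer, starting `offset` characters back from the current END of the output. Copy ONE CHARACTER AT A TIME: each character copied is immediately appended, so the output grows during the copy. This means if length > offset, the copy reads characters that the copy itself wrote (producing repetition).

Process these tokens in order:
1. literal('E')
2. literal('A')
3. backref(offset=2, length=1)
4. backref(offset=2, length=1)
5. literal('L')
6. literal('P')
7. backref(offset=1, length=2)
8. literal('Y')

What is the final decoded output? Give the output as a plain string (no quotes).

Token 1: literal('E'). Output: "E"
Token 2: literal('A'). Output: "EA"
Token 3: backref(off=2, len=1). Copied 'E' from pos 0. Output: "EAE"
Token 4: backref(off=2, len=1). Copied 'A' from pos 1. Output: "EAEA"
Token 5: literal('L'). Output: "EAEAL"
Token 6: literal('P'). Output: "EAEALP"
Token 7: backref(off=1, len=2) (overlapping!). Copied 'PP' from pos 5. Output: "EAEALPPP"
Token 8: literal('Y'). Output: "EAEALPPPY"

Answer: EAEALPPPY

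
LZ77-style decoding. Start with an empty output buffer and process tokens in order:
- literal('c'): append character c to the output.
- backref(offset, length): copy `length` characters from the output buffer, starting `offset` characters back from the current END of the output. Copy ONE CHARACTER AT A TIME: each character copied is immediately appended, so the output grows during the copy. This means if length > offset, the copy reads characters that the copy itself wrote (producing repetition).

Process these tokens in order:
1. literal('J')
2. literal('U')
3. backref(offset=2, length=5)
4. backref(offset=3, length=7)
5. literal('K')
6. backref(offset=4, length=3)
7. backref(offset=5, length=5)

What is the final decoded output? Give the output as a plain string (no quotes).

Token 1: literal('J'). Output: "J"
Token 2: literal('U'). Output: "JU"
Token 3: backref(off=2, len=5) (overlapping!). Copied 'JUJUJ' from pos 0. Output: "JUJUJUJ"
Token 4: backref(off=3, len=7) (overlapping!). Copied 'JUJJUJJ' from pos 4. Output: "JUJUJUJJUJJUJJ"
Token 5: literal('K'). Output: "JUJUJUJJUJJUJJK"
Token 6: backref(off=4, len=3). Copied 'UJJ' from pos 11. Output: "JUJUJUJJUJJUJJKUJJ"
Token 7: backref(off=5, len=5). Copied 'JKUJJ' from pos 13. Output: "JUJUJUJJUJJUJJKUJJJKUJJ"

Answer: JUJUJUJJUJJUJJKUJJJKUJJ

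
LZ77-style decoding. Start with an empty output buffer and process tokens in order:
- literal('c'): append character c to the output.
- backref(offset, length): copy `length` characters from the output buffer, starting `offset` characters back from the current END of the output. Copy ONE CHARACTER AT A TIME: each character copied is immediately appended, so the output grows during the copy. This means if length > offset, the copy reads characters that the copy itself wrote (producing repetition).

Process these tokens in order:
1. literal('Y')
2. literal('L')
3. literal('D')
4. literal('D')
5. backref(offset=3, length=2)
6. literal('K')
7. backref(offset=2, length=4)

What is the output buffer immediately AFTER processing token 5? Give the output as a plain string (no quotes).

Answer: YLDDLD

Derivation:
Token 1: literal('Y'). Output: "Y"
Token 2: literal('L'). Output: "YL"
Token 3: literal('D'). Output: "YLD"
Token 4: literal('D'). Output: "YLDD"
Token 5: backref(off=3, len=2). Copied 'LD' from pos 1. Output: "YLDDLD"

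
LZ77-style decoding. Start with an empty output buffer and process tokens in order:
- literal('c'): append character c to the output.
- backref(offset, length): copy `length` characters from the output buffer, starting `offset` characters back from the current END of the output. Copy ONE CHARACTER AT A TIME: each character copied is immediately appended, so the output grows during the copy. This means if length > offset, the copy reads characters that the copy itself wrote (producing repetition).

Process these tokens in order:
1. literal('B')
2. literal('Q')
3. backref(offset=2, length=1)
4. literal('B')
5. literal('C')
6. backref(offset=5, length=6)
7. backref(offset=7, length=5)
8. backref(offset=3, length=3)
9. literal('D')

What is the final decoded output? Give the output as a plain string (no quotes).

Answer: BQBBCBQBBCBCBQBBQBBD

Derivation:
Token 1: literal('B'). Output: "B"
Token 2: literal('Q'). Output: "BQ"
Token 3: backref(off=2, len=1). Copied 'B' from pos 0. Output: "BQB"
Token 4: literal('B'). Output: "BQBB"
Token 5: literal('C'). Output: "BQBBC"
Token 6: backref(off=5, len=6) (overlapping!). Copied 'BQBBCB' from pos 0. Output: "BQBBCBQBBCB"
Token 7: backref(off=7, len=5). Copied 'CBQBB' from pos 4. Output: "BQBBCBQBBCBCBQBB"
Token 8: backref(off=3, len=3). Copied 'QBB' from pos 13. Output: "BQBBCBQBBCBCBQBBQBB"
Token 9: literal('D'). Output: "BQBBCBQBBCBCBQBBQBBD"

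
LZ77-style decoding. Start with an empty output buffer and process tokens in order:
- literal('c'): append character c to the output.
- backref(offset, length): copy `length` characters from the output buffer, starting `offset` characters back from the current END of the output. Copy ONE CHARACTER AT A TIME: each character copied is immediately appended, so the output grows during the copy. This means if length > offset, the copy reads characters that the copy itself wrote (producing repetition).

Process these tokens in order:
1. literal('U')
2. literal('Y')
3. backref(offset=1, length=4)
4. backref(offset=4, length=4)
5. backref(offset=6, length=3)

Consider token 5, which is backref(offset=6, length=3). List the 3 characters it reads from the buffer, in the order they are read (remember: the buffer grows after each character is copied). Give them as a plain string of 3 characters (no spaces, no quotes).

Token 1: literal('U'). Output: "U"
Token 2: literal('Y'). Output: "UY"
Token 3: backref(off=1, len=4) (overlapping!). Copied 'YYYY' from pos 1. Output: "UYYYYY"
Token 4: backref(off=4, len=4). Copied 'YYYY' from pos 2. Output: "UYYYYYYYYY"
Token 5: backref(off=6, len=3). Buffer before: "UYYYYYYYYY" (len 10)
  byte 1: read out[4]='Y', append. Buffer now: "UYYYYYYYYYY"
  byte 2: read out[5]='Y', append. Buffer now: "UYYYYYYYYYYY"
  byte 3: read out[6]='Y', append. Buffer now: "UYYYYYYYYYYYY"

Answer: YYY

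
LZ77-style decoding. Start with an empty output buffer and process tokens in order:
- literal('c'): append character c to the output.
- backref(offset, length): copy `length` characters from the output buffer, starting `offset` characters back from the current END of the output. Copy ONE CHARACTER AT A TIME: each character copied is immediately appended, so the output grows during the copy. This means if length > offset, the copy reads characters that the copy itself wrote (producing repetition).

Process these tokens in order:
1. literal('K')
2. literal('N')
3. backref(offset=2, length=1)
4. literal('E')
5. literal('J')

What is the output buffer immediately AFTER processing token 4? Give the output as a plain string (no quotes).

Token 1: literal('K'). Output: "K"
Token 2: literal('N'). Output: "KN"
Token 3: backref(off=2, len=1). Copied 'K' from pos 0. Output: "KNK"
Token 4: literal('E'). Output: "KNKE"

Answer: KNKE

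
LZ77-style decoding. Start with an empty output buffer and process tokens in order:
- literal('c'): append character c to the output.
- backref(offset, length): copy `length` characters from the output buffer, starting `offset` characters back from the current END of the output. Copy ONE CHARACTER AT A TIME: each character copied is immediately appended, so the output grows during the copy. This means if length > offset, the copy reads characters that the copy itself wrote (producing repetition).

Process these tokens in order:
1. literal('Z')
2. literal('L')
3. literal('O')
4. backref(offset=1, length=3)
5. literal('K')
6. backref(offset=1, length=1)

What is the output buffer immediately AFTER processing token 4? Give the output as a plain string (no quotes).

Token 1: literal('Z'). Output: "Z"
Token 2: literal('L'). Output: "ZL"
Token 3: literal('O'). Output: "ZLO"
Token 4: backref(off=1, len=3) (overlapping!). Copied 'OOO' from pos 2. Output: "ZLOOOO"

Answer: ZLOOOO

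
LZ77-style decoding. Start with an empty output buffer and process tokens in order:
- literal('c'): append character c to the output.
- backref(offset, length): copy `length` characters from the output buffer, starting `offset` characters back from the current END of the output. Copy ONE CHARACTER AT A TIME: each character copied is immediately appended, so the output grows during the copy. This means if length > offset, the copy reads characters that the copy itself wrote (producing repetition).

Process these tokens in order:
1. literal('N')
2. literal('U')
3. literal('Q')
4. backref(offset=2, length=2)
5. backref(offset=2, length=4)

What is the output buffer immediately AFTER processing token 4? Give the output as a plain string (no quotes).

Answer: NUQUQ

Derivation:
Token 1: literal('N'). Output: "N"
Token 2: literal('U'). Output: "NU"
Token 3: literal('Q'). Output: "NUQ"
Token 4: backref(off=2, len=2). Copied 'UQ' from pos 1. Output: "NUQUQ"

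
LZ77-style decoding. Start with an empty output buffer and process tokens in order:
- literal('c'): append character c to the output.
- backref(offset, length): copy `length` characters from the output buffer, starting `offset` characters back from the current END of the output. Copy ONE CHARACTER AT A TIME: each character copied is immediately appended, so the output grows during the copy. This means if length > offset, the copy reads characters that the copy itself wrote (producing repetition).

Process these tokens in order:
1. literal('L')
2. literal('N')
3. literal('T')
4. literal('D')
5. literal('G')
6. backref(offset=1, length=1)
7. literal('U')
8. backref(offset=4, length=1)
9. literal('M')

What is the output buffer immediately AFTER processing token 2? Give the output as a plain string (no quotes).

Answer: LN

Derivation:
Token 1: literal('L'). Output: "L"
Token 2: literal('N'). Output: "LN"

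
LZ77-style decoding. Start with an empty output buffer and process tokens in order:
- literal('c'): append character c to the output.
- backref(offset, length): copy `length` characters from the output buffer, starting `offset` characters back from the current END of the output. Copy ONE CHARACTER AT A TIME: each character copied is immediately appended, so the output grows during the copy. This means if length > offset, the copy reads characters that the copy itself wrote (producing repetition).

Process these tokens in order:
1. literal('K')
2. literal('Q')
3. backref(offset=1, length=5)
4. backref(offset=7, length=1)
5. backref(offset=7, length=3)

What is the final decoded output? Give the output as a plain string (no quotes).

Token 1: literal('K'). Output: "K"
Token 2: literal('Q'). Output: "KQ"
Token 3: backref(off=1, len=5) (overlapping!). Copied 'QQQQQ' from pos 1. Output: "KQQQQQQ"
Token 4: backref(off=7, len=1). Copied 'K' from pos 0. Output: "KQQQQQQK"
Token 5: backref(off=7, len=3). Copied 'QQQ' from pos 1. Output: "KQQQQQQKQQQ"

Answer: KQQQQQQKQQQ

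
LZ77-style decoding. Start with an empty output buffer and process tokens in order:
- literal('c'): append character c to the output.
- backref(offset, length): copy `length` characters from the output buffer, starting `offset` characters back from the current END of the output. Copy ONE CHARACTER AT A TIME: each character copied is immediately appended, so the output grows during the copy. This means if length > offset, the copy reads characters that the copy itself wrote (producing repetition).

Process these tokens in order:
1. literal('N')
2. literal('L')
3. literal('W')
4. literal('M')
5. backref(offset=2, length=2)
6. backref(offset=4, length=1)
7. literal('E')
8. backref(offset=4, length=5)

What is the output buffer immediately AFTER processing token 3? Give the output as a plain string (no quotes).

Token 1: literal('N'). Output: "N"
Token 2: literal('L'). Output: "NL"
Token 3: literal('W'). Output: "NLW"

Answer: NLW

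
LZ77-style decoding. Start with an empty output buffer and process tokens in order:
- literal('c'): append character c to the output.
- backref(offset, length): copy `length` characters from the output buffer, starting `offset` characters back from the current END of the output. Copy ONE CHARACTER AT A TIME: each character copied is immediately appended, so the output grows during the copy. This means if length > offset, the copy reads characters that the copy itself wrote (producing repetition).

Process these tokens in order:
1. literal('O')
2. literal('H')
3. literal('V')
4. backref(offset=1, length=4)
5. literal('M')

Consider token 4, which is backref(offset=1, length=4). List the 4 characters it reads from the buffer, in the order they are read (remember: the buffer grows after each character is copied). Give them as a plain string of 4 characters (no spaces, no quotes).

Token 1: literal('O'). Output: "O"
Token 2: literal('H'). Output: "OH"
Token 3: literal('V'). Output: "OHV"
Token 4: backref(off=1, len=4). Buffer before: "OHV" (len 3)
  byte 1: read out[2]='V', append. Buffer now: "OHVV"
  byte 2: read out[3]='V', append. Buffer now: "OHVVV"
  byte 3: read out[4]='V', append. Buffer now: "OHVVVV"
  byte 4: read out[5]='V', append. Buffer now: "OHVVVVV"

Answer: VVVV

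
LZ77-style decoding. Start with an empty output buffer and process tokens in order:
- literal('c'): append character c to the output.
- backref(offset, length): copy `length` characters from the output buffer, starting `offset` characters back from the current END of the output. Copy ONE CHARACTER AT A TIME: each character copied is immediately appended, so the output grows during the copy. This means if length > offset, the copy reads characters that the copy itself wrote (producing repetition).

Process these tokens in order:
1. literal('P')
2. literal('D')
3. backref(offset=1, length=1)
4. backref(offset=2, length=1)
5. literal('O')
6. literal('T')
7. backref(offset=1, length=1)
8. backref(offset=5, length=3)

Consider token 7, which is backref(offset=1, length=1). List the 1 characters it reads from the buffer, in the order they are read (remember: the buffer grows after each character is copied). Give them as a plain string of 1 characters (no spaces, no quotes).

Token 1: literal('P'). Output: "P"
Token 2: literal('D'). Output: "PD"
Token 3: backref(off=1, len=1). Copied 'D' from pos 1. Output: "PDD"
Token 4: backref(off=2, len=1). Copied 'D' from pos 1. Output: "PDDD"
Token 5: literal('O'). Output: "PDDDO"
Token 6: literal('T'). Output: "PDDDOT"
Token 7: backref(off=1, len=1). Buffer before: "PDDDOT" (len 6)
  byte 1: read out[5]='T', append. Buffer now: "PDDDOTT"

Answer: T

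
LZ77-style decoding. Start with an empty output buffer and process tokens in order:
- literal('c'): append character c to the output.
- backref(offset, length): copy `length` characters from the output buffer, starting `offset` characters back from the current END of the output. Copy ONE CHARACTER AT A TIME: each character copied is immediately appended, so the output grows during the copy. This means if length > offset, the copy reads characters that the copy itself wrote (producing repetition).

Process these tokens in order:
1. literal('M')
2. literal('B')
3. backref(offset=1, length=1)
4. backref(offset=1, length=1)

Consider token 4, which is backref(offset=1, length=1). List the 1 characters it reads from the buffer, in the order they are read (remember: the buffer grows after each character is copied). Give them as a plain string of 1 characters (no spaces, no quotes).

Answer: B

Derivation:
Token 1: literal('M'). Output: "M"
Token 2: literal('B'). Output: "MB"
Token 3: backref(off=1, len=1). Copied 'B' from pos 1. Output: "MBB"
Token 4: backref(off=1, len=1). Buffer before: "MBB" (len 3)
  byte 1: read out[2]='B', append. Buffer now: "MBBB"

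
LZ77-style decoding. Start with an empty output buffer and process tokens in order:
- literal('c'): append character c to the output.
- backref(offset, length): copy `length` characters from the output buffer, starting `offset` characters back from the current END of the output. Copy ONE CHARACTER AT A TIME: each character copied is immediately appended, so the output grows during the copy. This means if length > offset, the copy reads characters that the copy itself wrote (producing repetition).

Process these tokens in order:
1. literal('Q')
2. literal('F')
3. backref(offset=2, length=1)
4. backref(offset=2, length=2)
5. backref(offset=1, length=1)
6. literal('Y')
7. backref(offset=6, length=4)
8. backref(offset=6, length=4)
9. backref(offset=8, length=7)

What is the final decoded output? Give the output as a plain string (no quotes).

Token 1: literal('Q'). Output: "Q"
Token 2: literal('F'). Output: "QF"
Token 3: backref(off=2, len=1). Copied 'Q' from pos 0. Output: "QFQ"
Token 4: backref(off=2, len=2). Copied 'FQ' from pos 1. Output: "QFQFQ"
Token 5: backref(off=1, len=1). Copied 'Q' from pos 4. Output: "QFQFQQ"
Token 6: literal('Y'). Output: "QFQFQQY"
Token 7: backref(off=6, len=4). Copied 'FQFQ' from pos 1. Output: "QFQFQQYFQFQ"
Token 8: backref(off=6, len=4). Copied 'QYFQ' from pos 5. Output: "QFQFQQYFQFQQYFQ"
Token 9: backref(off=8, len=7). Copied 'FQFQQYF' from pos 7. Output: "QFQFQQYFQFQQYFQFQFQQYF"

Answer: QFQFQQYFQFQQYFQFQFQQYF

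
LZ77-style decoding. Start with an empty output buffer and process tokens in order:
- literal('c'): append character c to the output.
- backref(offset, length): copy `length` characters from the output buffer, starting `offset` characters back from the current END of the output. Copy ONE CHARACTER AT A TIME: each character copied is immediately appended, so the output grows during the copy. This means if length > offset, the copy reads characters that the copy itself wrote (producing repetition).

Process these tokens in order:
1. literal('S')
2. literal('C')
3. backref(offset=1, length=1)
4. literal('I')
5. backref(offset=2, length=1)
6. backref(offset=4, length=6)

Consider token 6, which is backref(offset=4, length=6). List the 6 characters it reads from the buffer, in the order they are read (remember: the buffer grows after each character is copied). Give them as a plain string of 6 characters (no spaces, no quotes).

Token 1: literal('S'). Output: "S"
Token 2: literal('C'). Output: "SC"
Token 3: backref(off=1, len=1). Copied 'C' from pos 1. Output: "SCC"
Token 4: literal('I'). Output: "SCCI"
Token 5: backref(off=2, len=1). Copied 'C' from pos 2. Output: "SCCIC"
Token 6: backref(off=4, len=6). Buffer before: "SCCIC" (len 5)
  byte 1: read out[1]='C', append. Buffer now: "SCCICC"
  byte 2: read out[2]='C', append. Buffer now: "SCCICCC"
  byte 3: read out[3]='I', append. Buffer now: "SCCICCCI"
  byte 4: read out[4]='C', append. Buffer now: "SCCICCCIC"
  byte 5: read out[5]='C', append. Buffer now: "SCCICCCICC"
  byte 6: read out[6]='C', append. Buffer now: "SCCICCCICCC"

Answer: CCICCC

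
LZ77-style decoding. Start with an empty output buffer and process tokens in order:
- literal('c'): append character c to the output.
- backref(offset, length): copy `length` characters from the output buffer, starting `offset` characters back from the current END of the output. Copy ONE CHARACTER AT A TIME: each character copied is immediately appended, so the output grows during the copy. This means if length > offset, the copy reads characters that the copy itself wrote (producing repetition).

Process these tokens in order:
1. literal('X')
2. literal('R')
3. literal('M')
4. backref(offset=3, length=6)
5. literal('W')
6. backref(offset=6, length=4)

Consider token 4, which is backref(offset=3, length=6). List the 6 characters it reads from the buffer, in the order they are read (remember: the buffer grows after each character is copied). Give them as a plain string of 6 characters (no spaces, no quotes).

Token 1: literal('X'). Output: "X"
Token 2: literal('R'). Output: "XR"
Token 3: literal('M'). Output: "XRM"
Token 4: backref(off=3, len=6). Buffer before: "XRM" (len 3)
  byte 1: read out[0]='X', append. Buffer now: "XRMX"
  byte 2: read out[1]='R', append. Buffer now: "XRMXR"
  byte 3: read out[2]='M', append. Buffer now: "XRMXRM"
  byte 4: read out[3]='X', append. Buffer now: "XRMXRMX"
  byte 5: read out[4]='R', append. Buffer now: "XRMXRMXR"
  byte 6: read out[5]='M', append. Buffer now: "XRMXRMXRM"

Answer: XRMXRM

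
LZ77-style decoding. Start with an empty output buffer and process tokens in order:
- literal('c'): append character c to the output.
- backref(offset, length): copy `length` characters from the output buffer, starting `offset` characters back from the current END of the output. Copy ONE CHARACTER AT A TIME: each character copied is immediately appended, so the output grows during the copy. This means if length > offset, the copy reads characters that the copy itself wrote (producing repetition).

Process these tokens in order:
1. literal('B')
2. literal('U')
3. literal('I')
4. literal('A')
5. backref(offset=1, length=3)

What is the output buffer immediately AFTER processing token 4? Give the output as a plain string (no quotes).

Answer: BUIA

Derivation:
Token 1: literal('B'). Output: "B"
Token 2: literal('U'). Output: "BU"
Token 3: literal('I'). Output: "BUI"
Token 4: literal('A'). Output: "BUIA"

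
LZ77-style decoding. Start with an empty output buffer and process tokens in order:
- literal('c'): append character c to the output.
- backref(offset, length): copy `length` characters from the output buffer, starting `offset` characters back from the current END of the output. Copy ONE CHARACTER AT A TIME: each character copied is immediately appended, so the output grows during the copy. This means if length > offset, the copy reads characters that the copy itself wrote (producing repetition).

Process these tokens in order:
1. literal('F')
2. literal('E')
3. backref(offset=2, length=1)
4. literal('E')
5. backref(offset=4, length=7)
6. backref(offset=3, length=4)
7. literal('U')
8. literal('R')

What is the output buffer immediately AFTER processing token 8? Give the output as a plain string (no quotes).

Answer: FEFEFEFEFEFFEFFUR

Derivation:
Token 1: literal('F'). Output: "F"
Token 2: literal('E'). Output: "FE"
Token 3: backref(off=2, len=1). Copied 'F' from pos 0. Output: "FEF"
Token 4: literal('E'). Output: "FEFE"
Token 5: backref(off=4, len=7) (overlapping!). Copied 'FEFEFEF' from pos 0. Output: "FEFEFEFEFEF"
Token 6: backref(off=3, len=4) (overlapping!). Copied 'FEFF' from pos 8. Output: "FEFEFEFEFEFFEFF"
Token 7: literal('U'). Output: "FEFEFEFEFEFFEFFU"
Token 8: literal('R'). Output: "FEFEFEFEFEFFEFFUR"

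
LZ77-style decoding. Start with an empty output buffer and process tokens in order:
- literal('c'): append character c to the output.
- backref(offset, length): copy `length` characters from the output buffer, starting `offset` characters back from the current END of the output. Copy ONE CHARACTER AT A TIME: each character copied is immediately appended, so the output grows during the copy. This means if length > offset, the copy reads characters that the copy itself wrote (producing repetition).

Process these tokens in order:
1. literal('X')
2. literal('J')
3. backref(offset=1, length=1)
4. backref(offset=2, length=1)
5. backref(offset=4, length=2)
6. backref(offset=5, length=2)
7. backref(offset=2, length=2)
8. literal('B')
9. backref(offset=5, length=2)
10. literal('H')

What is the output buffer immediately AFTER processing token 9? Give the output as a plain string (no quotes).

Token 1: literal('X'). Output: "X"
Token 2: literal('J'). Output: "XJ"
Token 3: backref(off=1, len=1). Copied 'J' from pos 1. Output: "XJJ"
Token 4: backref(off=2, len=1). Copied 'J' from pos 1. Output: "XJJJ"
Token 5: backref(off=4, len=2). Copied 'XJ' from pos 0. Output: "XJJJXJ"
Token 6: backref(off=5, len=2). Copied 'JJ' from pos 1. Output: "XJJJXJJJ"
Token 7: backref(off=2, len=2). Copied 'JJ' from pos 6. Output: "XJJJXJJJJJ"
Token 8: literal('B'). Output: "XJJJXJJJJJB"
Token 9: backref(off=5, len=2). Copied 'JJ' from pos 6. Output: "XJJJXJJJJJBJJ"

Answer: XJJJXJJJJJBJJ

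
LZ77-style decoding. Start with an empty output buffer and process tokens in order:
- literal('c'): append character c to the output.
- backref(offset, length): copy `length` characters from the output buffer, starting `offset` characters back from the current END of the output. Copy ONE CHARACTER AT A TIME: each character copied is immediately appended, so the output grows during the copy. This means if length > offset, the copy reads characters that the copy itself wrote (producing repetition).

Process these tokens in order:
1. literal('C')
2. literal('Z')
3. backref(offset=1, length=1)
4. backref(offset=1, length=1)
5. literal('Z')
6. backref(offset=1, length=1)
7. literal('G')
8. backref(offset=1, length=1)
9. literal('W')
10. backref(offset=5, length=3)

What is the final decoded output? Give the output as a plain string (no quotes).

Token 1: literal('C'). Output: "C"
Token 2: literal('Z'). Output: "CZ"
Token 3: backref(off=1, len=1). Copied 'Z' from pos 1. Output: "CZZ"
Token 4: backref(off=1, len=1). Copied 'Z' from pos 2. Output: "CZZZ"
Token 5: literal('Z'). Output: "CZZZZ"
Token 6: backref(off=1, len=1). Copied 'Z' from pos 4. Output: "CZZZZZ"
Token 7: literal('G'). Output: "CZZZZZG"
Token 8: backref(off=1, len=1). Copied 'G' from pos 6. Output: "CZZZZZGG"
Token 9: literal('W'). Output: "CZZZZZGGW"
Token 10: backref(off=5, len=3). Copied 'ZZG' from pos 4. Output: "CZZZZZGGWZZG"

Answer: CZZZZZGGWZZG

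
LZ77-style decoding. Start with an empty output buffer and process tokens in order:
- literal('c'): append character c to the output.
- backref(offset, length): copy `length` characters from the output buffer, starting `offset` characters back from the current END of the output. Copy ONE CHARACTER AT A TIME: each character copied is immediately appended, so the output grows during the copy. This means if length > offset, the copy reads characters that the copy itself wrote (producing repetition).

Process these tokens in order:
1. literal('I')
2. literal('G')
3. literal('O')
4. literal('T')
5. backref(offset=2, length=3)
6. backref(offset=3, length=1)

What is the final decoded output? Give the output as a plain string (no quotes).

Token 1: literal('I'). Output: "I"
Token 2: literal('G'). Output: "IG"
Token 3: literal('O'). Output: "IGO"
Token 4: literal('T'). Output: "IGOT"
Token 5: backref(off=2, len=3) (overlapping!). Copied 'OTO' from pos 2. Output: "IGOTOTO"
Token 6: backref(off=3, len=1). Copied 'O' from pos 4. Output: "IGOTOTOO"

Answer: IGOTOTOO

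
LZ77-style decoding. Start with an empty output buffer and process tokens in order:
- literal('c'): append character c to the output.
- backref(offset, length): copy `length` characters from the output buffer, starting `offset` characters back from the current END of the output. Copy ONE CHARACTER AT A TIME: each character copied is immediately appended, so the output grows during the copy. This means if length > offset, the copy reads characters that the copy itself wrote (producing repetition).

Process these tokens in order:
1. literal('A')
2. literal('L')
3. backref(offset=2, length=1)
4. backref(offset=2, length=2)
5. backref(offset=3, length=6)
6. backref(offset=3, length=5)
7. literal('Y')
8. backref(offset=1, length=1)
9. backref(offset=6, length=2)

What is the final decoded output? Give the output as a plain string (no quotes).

Answer: ALALAALAALAALAALYYLA

Derivation:
Token 1: literal('A'). Output: "A"
Token 2: literal('L'). Output: "AL"
Token 3: backref(off=2, len=1). Copied 'A' from pos 0. Output: "ALA"
Token 4: backref(off=2, len=2). Copied 'LA' from pos 1. Output: "ALALA"
Token 5: backref(off=3, len=6) (overlapping!). Copied 'ALAALA' from pos 2. Output: "ALALAALAALA"
Token 6: backref(off=3, len=5) (overlapping!). Copied 'ALAAL' from pos 8. Output: "ALALAALAALAALAAL"
Token 7: literal('Y'). Output: "ALALAALAALAALAALY"
Token 8: backref(off=1, len=1). Copied 'Y' from pos 16. Output: "ALALAALAALAALAALYY"
Token 9: backref(off=6, len=2). Copied 'LA' from pos 12. Output: "ALALAALAALAALAALYYLA"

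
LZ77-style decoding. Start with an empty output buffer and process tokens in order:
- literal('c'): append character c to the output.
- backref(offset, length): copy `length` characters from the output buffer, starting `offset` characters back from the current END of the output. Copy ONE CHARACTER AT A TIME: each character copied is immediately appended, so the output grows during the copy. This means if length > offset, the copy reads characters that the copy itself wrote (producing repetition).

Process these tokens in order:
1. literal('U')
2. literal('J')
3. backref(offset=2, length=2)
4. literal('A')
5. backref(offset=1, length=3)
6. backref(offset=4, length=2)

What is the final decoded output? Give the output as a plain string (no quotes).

Token 1: literal('U'). Output: "U"
Token 2: literal('J'). Output: "UJ"
Token 3: backref(off=2, len=2). Copied 'UJ' from pos 0. Output: "UJUJ"
Token 4: literal('A'). Output: "UJUJA"
Token 5: backref(off=1, len=3) (overlapping!). Copied 'AAA' from pos 4. Output: "UJUJAAAA"
Token 6: backref(off=4, len=2). Copied 'AA' from pos 4. Output: "UJUJAAAAAA"

Answer: UJUJAAAAAA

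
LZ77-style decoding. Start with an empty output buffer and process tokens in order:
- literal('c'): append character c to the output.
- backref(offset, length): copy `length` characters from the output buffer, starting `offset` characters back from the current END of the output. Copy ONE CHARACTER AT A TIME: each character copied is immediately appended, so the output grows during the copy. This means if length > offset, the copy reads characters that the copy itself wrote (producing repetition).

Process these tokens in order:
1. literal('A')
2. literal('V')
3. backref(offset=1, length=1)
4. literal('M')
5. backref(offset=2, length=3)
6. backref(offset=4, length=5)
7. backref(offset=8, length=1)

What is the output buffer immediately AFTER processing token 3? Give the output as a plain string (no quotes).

Token 1: literal('A'). Output: "A"
Token 2: literal('V'). Output: "AV"
Token 3: backref(off=1, len=1). Copied 'V' from pos 1. Output: "AVV"

Answer: AVV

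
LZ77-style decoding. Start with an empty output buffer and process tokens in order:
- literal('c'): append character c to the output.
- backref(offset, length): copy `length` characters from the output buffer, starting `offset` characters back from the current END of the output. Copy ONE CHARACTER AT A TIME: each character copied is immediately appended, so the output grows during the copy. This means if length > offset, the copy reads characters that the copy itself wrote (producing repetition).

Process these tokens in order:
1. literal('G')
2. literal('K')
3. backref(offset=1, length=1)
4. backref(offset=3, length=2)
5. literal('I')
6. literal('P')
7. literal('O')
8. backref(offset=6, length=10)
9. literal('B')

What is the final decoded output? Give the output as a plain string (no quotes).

Token 1: literal('G'). Output: "G"
Token 2: literal('K'). Output: "GK"
Token 3: backref(off=1, len=1). Copied 'K' from pos 1. Output: "GKK"
Token 4: backref(off=3, len=2). Copied 'GK' from pos 0. Output: "GKKGK"
Token 5: literal('I'). Output: "GKKGKI"
Token 6: literal('P'). Output: "GKKGKIP"
Token 7: literal('O'). Output: "GKKGKIPO"
Token 8: backref(off=6, len=10) (overlapping!). Copied 'KGKIPOKGKI' from pos 2. Output: "GKKGKIPOKGKIPOKGKI"
Token 9: literal('B'). Output: "GKKGKIPOKGKIPOKGKIB"

Answer: GKKGKIPOKGKIPOKGKIB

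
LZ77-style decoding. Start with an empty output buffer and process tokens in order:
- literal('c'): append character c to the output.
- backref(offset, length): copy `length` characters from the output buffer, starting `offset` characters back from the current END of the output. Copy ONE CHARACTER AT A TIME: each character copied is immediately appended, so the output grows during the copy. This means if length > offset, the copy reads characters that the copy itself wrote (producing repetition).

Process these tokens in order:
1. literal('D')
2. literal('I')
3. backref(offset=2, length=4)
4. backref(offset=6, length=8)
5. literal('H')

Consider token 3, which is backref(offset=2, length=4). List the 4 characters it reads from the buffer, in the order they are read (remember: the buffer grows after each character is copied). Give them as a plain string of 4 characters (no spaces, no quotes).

Token 1: literal('D'). Output: "D"
Token 2: literal('I'). Output: "DI"
Token 3: backref(off=2, len=4). Buffer before: "DI" (len 2)
  byte 1: read out[0]='D', append. Buffer now: "DID"
  byte 2: read out[1]='I', append. Buffer now: "DIDI"
  byte 3: read out[2]='D', append. Buffer now: "DIDID"
  byte 4: read out[3]='I', append. Buffer now: "DIDIDI"

Answer: DIDI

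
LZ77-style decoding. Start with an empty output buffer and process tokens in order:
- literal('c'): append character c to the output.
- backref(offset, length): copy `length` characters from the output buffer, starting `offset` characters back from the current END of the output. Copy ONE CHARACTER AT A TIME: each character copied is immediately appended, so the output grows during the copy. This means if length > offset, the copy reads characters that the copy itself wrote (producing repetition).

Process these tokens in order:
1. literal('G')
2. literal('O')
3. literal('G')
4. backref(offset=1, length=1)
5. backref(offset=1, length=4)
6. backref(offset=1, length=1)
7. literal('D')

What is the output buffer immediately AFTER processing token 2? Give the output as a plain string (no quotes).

Token 1: literal('G'). Output: "G"
Token 2: literal('O'). Output: "GO"

Answer: GO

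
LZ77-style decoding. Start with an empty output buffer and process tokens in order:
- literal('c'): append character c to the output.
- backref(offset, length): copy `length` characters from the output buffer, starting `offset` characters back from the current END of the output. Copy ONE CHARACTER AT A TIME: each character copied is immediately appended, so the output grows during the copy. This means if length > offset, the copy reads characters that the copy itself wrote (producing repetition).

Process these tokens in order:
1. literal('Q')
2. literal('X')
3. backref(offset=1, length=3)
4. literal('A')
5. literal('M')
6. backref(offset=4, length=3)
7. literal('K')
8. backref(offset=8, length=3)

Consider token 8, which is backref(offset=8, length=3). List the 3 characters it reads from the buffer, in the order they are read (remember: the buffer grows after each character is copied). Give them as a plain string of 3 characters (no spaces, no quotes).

Token 1: literal('Q'). Output: "Q"
Token 2: literal('X'). Output: "QX"
Token 3: backref(off=1, len=3) (overlapping!). Copied 'XXX' from pos 1. Output: "QXXXX"
Token 4: literal('A'). Output: "QXXXXA"
Token 5: literal('M'). Output: "QXXXXAM"
Token 6: backref(off=4, len=3). Copied 'XXA' from pos 3. Output: "QXXXXAMXXA"
Token 7: literal('K'). Output: "QXXXXAMXXAK"
Token 8: backref(off=8, len=3). Buffer before: "QXXXXAMXXAK" (len 11)
  byte 1: read out[3]='X', append. Buffer now: "QXXXXAMXXAKX"
  byte 2: read out[4]='X', append. Buffer now: "QXXXXAMXXAKXX"
  byte 3: read out[5]='A', append. Buffer now: "QXXXXAMXXAKXXA"

Answer: XXA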